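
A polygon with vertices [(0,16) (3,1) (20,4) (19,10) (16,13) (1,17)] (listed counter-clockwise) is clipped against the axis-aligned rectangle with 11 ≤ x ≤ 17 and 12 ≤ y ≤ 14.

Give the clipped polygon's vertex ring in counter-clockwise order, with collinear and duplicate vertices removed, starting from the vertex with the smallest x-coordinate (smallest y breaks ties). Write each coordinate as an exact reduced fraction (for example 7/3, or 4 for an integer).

Clipped polygon: [(11,12) (17,12) (16,13) (49/4,14) (11,14)]

1. After x ≥ 11: [(11,41/17) (20,4) (19,10) (16,13) (11,43/3)]
2. After x ≤ 17: [(11,41/17) (17,59/17) (17,12) (16,13) (11,43/3)]
3. After y ≥ 12: [(11,12) (17,12) (17,12) (16,13) (11,43/3)]
4. After y ≤ 14: [(11,14) (11,12) (17,12) (17,12) (16,13) (49/4,14)]
5. Canonical ring: [(11,12) (17,12) (16,13) (49/4,14) (11,14)]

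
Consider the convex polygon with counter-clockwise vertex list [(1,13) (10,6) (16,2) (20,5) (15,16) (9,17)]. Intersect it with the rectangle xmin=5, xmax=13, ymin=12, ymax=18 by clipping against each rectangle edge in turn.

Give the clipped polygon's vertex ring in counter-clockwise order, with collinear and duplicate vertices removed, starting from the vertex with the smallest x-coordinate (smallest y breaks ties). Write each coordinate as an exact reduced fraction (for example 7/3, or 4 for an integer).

1. After x ≥ 5: [(5,15) (5,89/9) (10,6) (16,2) (20,5) (15,16) (9,17)]
2. After x ≤ 13: [(5,15) (5,89/9) (10,6) (13,4) (13,49/3) (9,17)]
3. After y ≥ 12: [(5,15) (5,12) (13,12) (13,49/3) (9,17)]
4. After y ≤ 18: [(5,15) (5,12) (13,12) (13,49/3) (9,17)]
5. Canonical ring: [(5,12) (13,12) (13,49/3) (9,17) (5,15)]

Clipped polygon: [(5,12) (13,12) (13,49/3) (9,17) (5,15)]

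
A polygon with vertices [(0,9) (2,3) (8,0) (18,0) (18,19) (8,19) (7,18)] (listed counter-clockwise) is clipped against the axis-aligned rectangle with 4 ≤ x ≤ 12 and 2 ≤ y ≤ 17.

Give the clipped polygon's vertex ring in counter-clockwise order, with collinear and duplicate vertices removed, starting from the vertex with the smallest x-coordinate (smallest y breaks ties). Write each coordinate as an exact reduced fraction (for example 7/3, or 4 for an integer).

Clipped polygon: [(4,2) (12,2) (12,17) (56/9,17) (4,99/7)]

1. After x ≥ 4: [(4,99/7) (4,2) (8,0) (18,0) (18,19) (8,19) (7,18)]
2. After x ≤ 12: [(4,99/7) (4,2) (8,0) (12,0) (12,19) (8,19) (7,18)]
3. After y ≥ 2: [(4,99/7) (4,2) (4,2) (12,2) (12,19) (8,19) (7,18)]
4. After y ≤ 17: [(56/9,17) (4,99/7) (4,2) (4,2) (12,2) (12,17)]
5. Canonical ring: [(4,2) (12,2) (12,17) (56/9,17) (4,99/7)]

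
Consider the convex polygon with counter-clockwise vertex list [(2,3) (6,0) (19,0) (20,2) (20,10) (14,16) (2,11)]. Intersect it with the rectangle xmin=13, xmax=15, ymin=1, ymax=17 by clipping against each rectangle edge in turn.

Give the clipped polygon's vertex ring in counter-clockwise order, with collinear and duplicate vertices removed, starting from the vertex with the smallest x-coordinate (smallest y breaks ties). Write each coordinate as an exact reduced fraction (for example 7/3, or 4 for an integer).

Clipped polygon: [(13,1) (15,1) (15,15) (14,16) (13,187/12)]

1. After x ≥ 13: [(13,0) (19,0) (20,2) (20,10) (14,16) (13,187/12)]
2. After x ≤ 15: [(13,0) (15,0) (15,15) (14,16) (13,187/12)]
3. After y ≥ 1: [(13,1) (15,1) (15,15) (14,16) (13,187/12)]
4. After y ≤ 17: [(13,1) (15,1) (15,15) (14,16) (13,187/12)]
5. Canonical ring: [(13,1) (15,1) (15,15) (14,16) (13,187/12)]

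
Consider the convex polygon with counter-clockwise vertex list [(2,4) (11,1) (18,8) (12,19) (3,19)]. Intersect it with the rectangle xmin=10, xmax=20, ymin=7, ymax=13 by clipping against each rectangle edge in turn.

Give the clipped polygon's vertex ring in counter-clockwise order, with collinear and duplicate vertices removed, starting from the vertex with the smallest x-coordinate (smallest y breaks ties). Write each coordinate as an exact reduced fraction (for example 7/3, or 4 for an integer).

1. After x ≥ 10: [(10,4/3) (11,1) (18,8) (12,19) (10,19)]
2. After x ≤ 20: [(10,4/3) (11,1) (18,8) (12,19) (10,19)]
3. After y ≥ 7: [(10,7) (17,7) (18,8) (12,19) (10,19)]
4. After y ≤ 13: [(10,13) (10,7) (17,7) (18,8) (168/11,13)]
5. Canonical ring: [(10,7) (17,7) (18,8) (168/11,13) (10,13)]

Clipped polygon: [(10,7) (17,7) (18,8) (168/11,13) (10,13)]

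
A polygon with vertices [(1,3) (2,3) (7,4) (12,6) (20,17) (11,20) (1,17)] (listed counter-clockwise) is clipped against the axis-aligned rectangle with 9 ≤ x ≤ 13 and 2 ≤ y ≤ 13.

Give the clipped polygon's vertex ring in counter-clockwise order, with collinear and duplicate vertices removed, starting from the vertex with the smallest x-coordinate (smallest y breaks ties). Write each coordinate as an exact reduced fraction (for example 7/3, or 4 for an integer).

1. After x ≥ 9: [(9,24/5) (12,6) (20,17) (11,20) (9,97/5)]
2. After x ≤ 13: [(9,24/5) (12,6) (13,59/8) (13,58/3) (11,20) (9,97/5)]
3. After y ≥ 2: [(9,24/5) (12,6) (13,59/8) (13,58/3) (11,20) (9,97/5)]
4. After y ≤ 13: [(9,13) (9,24/5) (12,6) (13,59/8) (13,13)]
5. Canonical ring: [(9,24/5) (12,6) (13,59/8) (13,13) (9,13)]

Clipped polygon: [(9,24/5) (12,6) (13,59/8) (13,13) (9,13)]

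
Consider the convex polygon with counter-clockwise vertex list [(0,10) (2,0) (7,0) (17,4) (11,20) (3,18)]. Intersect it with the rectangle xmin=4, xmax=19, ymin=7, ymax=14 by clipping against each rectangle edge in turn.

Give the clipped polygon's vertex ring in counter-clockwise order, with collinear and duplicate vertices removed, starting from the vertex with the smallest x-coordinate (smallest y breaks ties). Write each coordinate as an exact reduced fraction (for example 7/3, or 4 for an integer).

1. After x ≥ 4: [(4,0) (7,0) (17,4) (11,20) (4,73/4)]
2. After x ≤ 19: [(4,0) (7,0) (17,4) (11,20) (4,73/4)]
3. After y ≥ 7: [(4,7) (127/8,7) (11,20) (4,73/4)]
4. After y ≤ 14: [(4,14) (4,7) (127/8,7) (53/4,14)]
5. Canonical ring: [(4,7) (127/8,7) (53/4,14) (4,14)]

Clipped polygon: [(4,7) (127/8,7) (53/4,14) (4,14)]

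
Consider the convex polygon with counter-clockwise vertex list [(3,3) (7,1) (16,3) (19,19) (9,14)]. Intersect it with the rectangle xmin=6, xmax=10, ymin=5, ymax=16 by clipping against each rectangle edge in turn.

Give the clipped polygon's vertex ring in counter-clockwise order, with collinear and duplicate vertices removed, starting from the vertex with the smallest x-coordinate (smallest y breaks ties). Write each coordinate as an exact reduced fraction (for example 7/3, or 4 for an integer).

Clipped polygon: [(6,5) (10,5) (10,29/2) (9,14) (6,17/2)]

1. After x ≥ 6: [(6,17/2) (6,3/2) (7,1) (16,3) (19,19) (9,14)]
2. After x ≤ 10: [(6,17/2) (6,3/2) (7,1) (10,5/3) (10,29/2) (9,14)]
3. After y ≥ 5: [(6,17/2) (6,5) (10,5) (10,29/2) (9,14)]
4. After y ≤ 16: [(6,17/2) (6,5) (10,5) (10,29/2) (9,14)]
5. Canonical ring: [(6,5) (10,5) (10,29/2) (9,14) (6,17/2)]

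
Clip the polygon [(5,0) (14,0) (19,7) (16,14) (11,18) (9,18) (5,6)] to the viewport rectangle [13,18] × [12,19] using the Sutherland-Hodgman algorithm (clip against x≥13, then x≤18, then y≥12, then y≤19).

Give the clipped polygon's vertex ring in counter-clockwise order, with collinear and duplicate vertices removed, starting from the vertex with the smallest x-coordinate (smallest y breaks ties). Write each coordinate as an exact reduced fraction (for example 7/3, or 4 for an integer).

1. After x ≥ 13: [(13,0) (14,0) (19,7) (16,14) (13,82/5)]
2. After x ≤ 18: [(13,0) (14,0) (18,28/5) (18,28/3) (16,14) (13,82/5)]
3. After y ≥ 12: [(13,12) (118/7,12) (16,14) (13,82/5)]
4. After y ≤ 19: [(13,12) (118/7,12) (16,14) (13,82/5)]
5. Canonical ring: [(13,12) (118/7,12) (16,14) (13,82/5)]

Clipped polygon: [(13,12) (118/7,12) (16,14) (13,82/5)]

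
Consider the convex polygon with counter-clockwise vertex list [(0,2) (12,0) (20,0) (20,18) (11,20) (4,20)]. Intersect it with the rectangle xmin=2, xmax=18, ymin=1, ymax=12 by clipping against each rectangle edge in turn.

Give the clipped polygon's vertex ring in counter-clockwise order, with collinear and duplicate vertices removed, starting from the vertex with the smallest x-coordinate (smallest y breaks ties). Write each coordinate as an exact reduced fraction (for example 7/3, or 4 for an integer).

Clipped polygon: [(2,5/3) (6,1) (18,1) (18,12) (20/9,12) (2,11)]

1. After x ≥ 2: [(2,11) (2,5/3) (12,0) (20,0) (20,18) (11,20) (4,20)]
2. After x ≤ 18: [(2,11) (2,5/3) (12,0) (18,0) (18,166/9) (11,20) (4,20)]
3. After y ≥ 1: [(2,11) (2,5/3) (6,1) (18,1) (18,166/9) (11,20) (4,20)]
4. After y ≤ 12: [(20/9,12) (2,11) (2,5/3) (6,1) (18,1) (18,12)]
5. Canonical ring: [(2,5/3) (6,1) (18,1) (18,12) (20/9,12) (2,11)]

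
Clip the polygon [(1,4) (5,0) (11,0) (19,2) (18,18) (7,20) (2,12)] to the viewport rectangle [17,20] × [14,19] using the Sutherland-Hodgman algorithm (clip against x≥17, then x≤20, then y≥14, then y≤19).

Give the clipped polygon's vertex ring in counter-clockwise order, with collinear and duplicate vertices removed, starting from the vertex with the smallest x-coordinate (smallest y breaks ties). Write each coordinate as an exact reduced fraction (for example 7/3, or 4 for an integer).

Clipped polygon: [(17,14) (73/4,14) (18,18) (17,200/11)]

1. After x ≥ 17: [(17,3/2) (19,2) (18,18) (17,200/11)]
2. After x ≤ 20: [(17,3/2) (19,2) (18,18) (17,200/11)]
3. After y ≥ 14: [(17,14) (73/4,14) (18,18) (17,200/11)]
4. After y ≤ 19: [(17,14) (73/4,14) (18,18) (17,200/11)]
5. Canonical ring: [(17,14) (73/4,14) (18,18) (17,200/11)]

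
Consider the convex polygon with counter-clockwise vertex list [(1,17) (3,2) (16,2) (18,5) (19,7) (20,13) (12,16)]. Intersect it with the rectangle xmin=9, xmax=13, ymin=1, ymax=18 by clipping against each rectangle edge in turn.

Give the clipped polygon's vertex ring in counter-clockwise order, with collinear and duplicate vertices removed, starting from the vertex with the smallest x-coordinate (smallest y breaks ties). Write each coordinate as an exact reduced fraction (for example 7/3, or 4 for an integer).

Clipped polygon: [(9,2) (13,2) (13,125/8) (12,16) (9,179/11)]

1. After x ≥ 9: [(9,179/11) (9,2) (16,2) (18,5) (19,7) (20,13) (12,16)]
2. After x ≤ 13: [(9,179/11) (9,2) (13,2) (13,125/8) (12,16)]
3. After y ≥ 1: [(9,179/11) (9,2) (13,2) (13,125/8) (12,16)]
4. After y ≤ 18: [(9,179/11) (9,2) (13,2) (13,125/8) (12,16)]
5. Canonical ring: [(9,2) (13,2) (13,125/8) (12,16) (9,179/11)]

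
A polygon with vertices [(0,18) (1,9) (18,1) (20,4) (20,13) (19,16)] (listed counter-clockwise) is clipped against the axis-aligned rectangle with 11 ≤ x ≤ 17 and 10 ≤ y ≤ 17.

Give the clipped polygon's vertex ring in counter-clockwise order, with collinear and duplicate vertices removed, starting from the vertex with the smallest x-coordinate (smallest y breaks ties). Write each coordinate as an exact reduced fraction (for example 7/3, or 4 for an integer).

1. After x ≥ 11: [(11,320/19) (11,73/17) (18,1) (20,4) (20,13) (19,16)]
2. After x ≤ 17: [(17,308/19) (11,320/19) (11,73/17) (17,25/17)]
3. After y ≥ 10: [(17,10) (17,308/19) (11,320/19) (11,10)]
4. After y ≤ 17: [(17,10) (17,308/19) (11,320/19) (11,10)]
5. Canonical ring: [(11,10) (17,10) (17,308/19) (11,320/19)]

Clipped polygon: [(11,10) (17,10) (17,308/19) (11,320/19)]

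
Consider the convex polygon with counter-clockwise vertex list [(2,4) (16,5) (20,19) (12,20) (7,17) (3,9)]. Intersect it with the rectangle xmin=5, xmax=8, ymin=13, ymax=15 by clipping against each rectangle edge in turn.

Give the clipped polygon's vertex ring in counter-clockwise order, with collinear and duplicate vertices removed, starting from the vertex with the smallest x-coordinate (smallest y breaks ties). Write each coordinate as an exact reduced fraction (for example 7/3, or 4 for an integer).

1. After x ≥ 5: [(5,59/14) (16,5) (20,19) (12,20) (7,17) (5,13)]
2. After x ≤ 8: [(5,59/14) (8,31/7) (8,88/5) (7,17) (5,13)]
3. After y ≥ 13: [(5,13) (8,13) (8,88/5) (7,17) (5,13)]
4. After y ≤ 15: [(5,13) (8,13) (8,15) (6,15) (5,13)]
5. Canonical ring: [(5,13) (8,13) (8,15) (6,15)]

Clipped polygon: [(5,13) (8,13) (8,15) (6,15)]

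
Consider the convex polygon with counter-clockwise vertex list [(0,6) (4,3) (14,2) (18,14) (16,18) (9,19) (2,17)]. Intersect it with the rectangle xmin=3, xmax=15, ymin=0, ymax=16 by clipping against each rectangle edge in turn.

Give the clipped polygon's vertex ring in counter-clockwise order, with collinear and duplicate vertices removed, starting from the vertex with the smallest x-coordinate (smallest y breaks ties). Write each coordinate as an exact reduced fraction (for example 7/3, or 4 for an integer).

Clipped polygon: [(3,15/4) (4,3) (14,2) (15,5) (15,16) (3,16)]

1. After x ≥ 3: [(3,15/4) (4,3) (14,2) (18,14) (16,18) (9,19) (3,121/7)]
2. After x ≤ 15: [(3,15/4) (4,3) (14,2) (15,5) (15,127/7) (9,19) (3,121/7)]
3. After y ≥ 0: [(3,15/4) (4,3) (14,2) (15,5) (15,127/7) (9,19) (3,121/7)]
4. After y ≤ 16: [(3,16) (3,15/4) (4,3) (14,2) (15,5) (15,16)]
5. Canonical ring: [(3,15/4) (4,3) (14,2) (15,5) (15,16) (3,16)]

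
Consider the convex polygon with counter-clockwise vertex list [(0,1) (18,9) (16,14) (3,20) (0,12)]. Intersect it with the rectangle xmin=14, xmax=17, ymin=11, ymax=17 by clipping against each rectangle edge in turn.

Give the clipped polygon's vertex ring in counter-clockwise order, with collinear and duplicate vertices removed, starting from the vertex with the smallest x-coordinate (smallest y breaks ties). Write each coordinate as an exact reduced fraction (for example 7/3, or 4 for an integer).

Clipped polygon: [(14,11) (17,11) (17,23/2) (16,14) (14,194/13)]

1. After x ≥ 14: [(14,65/9) (18,9) (16,14) (14,194/13)]
2. After x ≤ 17: [(14,65/9) (17,77/9) (17,23/2) (16,14) (14,194/13)]
3. After y ≥ 11: [(14,11) (17,11) (17,23/2) (16,14) (14,194/13)]
4. After y ≤ 17: [(14,11) (17,11) (17,23/2) (16,14) (14,194/13)]
5. Canonical ring: [(14,11) (17,11) (17,23/2) (16,14) (14,194/13)]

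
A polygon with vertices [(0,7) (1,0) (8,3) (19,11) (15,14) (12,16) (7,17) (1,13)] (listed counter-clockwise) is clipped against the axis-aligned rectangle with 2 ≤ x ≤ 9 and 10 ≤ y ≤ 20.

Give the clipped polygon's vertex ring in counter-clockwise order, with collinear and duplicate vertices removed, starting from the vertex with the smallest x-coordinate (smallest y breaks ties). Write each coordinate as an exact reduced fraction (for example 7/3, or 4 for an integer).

Clipped polygon: [(2,10) (9,10) (9,83/5) (7,17) (2,41/3)]

1. After x ≥ 2: [(2,3/7) (8,3) (19,11) (15,14) (12,16) (7,17) (2,41/3)]
2. After x ≤ 9: [(2,3/7) (8,3) (9,41/11) (9,83/5) (7,17) (2,41/3)]
3. After y ≥ 10: [(2,10) (9,10) (9,83/5) (7,17) (2,41/3)]
4. After y ≤ 20: [(2,10) (9,10) (9,83/5) (7,17) (2,41/3)]
5. Canonical ring: [(2,10) (9,10) (9,83/5) (7,17) (2,41/3)]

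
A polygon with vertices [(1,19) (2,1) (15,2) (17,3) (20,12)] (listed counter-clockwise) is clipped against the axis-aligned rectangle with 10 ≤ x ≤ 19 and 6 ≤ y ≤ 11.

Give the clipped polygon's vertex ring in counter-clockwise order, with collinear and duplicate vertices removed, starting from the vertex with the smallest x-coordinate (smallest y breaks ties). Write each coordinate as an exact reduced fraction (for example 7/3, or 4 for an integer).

1. After x ≥ 10: [(10,298/19) (10,21/13) (15,2) (17,3) (20,12)]
2. After x ≤ 19: [(19,235/19) (10,298/19) (10,21/13) (15,2) (17,3) (19,9)]
3. After y ≥ 6: [(19,235/19) (10,298/19) (10,6) (18,6) (19,9)]
4. After y ≤ 11: [(19,11) (10,11) (10,6) (18,6) (19,9)]
5. Canonical ring: [(10,6) (18,6) (19,9) (19,11) (10,11)]

Clipped polygon: [(10,6) (18,6) (19,9) (19,11) (10,11)]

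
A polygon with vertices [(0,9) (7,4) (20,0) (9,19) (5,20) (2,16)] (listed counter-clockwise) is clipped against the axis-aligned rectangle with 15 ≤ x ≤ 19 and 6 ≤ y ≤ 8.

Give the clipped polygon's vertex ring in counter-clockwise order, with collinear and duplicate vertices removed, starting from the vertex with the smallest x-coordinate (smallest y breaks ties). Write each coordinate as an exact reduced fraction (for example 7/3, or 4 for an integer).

1. After x ≥ 15: [(15,20/13) (20,0) (15,95/11)]
2. After x ≤ 19: [(15,20/13) (19,4/13) (19,19/11) (15,95/11)]
3. After y ≥ 6: [(15,6) (314/19,6) (15,95/11)]
4. After y ≤ 8: [(15,8) (15,6) (314/19,6) (292/19,8)]
5. Canonical ring: [(15,6) (314/19,6) (292/19,8) (15,8)]

Clipped polygon: [(15,6) (314/19,6) (292/19,8) (15,8)]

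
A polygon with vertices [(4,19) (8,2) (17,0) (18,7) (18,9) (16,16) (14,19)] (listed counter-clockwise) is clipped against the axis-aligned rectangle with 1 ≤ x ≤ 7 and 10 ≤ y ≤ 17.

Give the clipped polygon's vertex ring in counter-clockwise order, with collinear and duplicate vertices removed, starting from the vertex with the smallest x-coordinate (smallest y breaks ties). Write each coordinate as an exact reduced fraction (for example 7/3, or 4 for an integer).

1. After x ≥ 1: [(4,19) (8,2) (17,0) (18,7) (18,9) (16,16) (14,19)]
2. After x ≤ 7: [(7,19) (4,19) (7,25/4)]
3. After y ≥ 10: [(7,10) (7,19) (4,19) (104/17,10)]
4. After y ≤ 17: [(7,10) (7,17) (76/17,17) (104/17,10)]
5. Canonical ring: [(76/17,17) (104/17,10) (7,10) (7,17)]

Clipped polygon: [(76/17,17) (104/17,10) (7,10) (7,17)]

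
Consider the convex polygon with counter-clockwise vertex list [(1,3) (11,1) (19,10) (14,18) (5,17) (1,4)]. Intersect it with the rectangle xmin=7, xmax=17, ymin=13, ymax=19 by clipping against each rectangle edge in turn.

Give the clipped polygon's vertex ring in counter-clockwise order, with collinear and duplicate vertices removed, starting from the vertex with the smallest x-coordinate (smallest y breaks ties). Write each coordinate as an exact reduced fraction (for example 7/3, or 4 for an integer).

Clipped polygon: [(7,13) (17,13) (17,66/5) (14,18) (7,155/9)]

1. After x ≥ 7: [(7,9/5) (11,1) (19,10) (14,18) (7,155/9)]
2. After x ≤ 17: [(7,9/5) (11,1) (17,31/4) (17,66/5) (14,18) (7,155/9)]
3. After y ≥ 13: [(7,13) (17,13) (17,66/5) (14,18) (7,155/9)]
4. After y ≤ 19: [(7,13) (17,13) (17,66/5) (14,18) (7,155/9)]
5. Canonical ring: [(7,13) (17,13) (17,66/5) (14,18) (7,155/9)]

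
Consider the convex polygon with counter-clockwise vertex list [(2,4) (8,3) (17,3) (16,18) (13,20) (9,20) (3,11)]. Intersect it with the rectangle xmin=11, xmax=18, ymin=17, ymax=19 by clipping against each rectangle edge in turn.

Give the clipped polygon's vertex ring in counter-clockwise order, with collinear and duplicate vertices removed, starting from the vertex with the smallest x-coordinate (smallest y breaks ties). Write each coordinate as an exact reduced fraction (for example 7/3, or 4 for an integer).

1. After x ≥ 11: [(11,3) (17,3) (16,18) (13,20) (11,20)]
2. After x ≤ 18: [(11,3) (17,3) (16,18) (13,20) (11,20)]
3. After y ≥ 17: [(11,17) (241/15,17) (16,18) (13,20) (11,20)]
4. After y ≤ 19: [(11,19) (11,17) (241/15,17) (16,18) (29/2,19)]
5. Canonical ring: [(11,17) (241/15,17) (16,18) (29/2,19) (11,19)]

Clipped polygon: [(11,17) (241/15,17) (16,18) (29/2,19) (11,19)]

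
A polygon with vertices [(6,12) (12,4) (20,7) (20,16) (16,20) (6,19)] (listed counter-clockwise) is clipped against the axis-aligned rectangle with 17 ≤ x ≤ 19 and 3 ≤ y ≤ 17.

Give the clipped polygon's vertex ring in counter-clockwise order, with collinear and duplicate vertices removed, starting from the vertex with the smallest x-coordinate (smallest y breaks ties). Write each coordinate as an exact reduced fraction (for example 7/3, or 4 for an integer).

Clipped polygon: [(17,47/8) (19,53/8) (19,17) (17,17)]

1. After x ≥ 17: [(17,47/8) (20,7) (20,16) (17,19)]
2. After x ≤ 19: [(17,47/8) (19,53/8) (19,17) (17,19)]
3. After y ≥ 3: [(17,47/8) (19,53/8) (19,17) (17,19)]
4. After y ≤ 17: [(17,17) (17,47/8) (19,53/8) (19,17) (19,17)]
5. Canonical ring: [(17,47/8) (19,53/8) (19,17) (17,17)]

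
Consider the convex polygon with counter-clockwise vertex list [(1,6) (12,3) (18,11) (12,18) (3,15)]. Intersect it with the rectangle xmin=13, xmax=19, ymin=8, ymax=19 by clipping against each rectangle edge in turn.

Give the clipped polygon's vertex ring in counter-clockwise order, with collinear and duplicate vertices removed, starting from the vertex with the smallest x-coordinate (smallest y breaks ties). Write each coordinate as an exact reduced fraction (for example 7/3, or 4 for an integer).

1. After x ≥ 13: [(13,13/3) (18,11) (13,101/6)]
2. After x ≤ 19: [(13,13/3) (18,11) (13,101/6)]
3. After y ≥ 8: [(13,8) (63/4,8) (18,11) (13,101/6)]
4. After y ≤ 19: [(13,8) (63/4,8) (18,11) (13,101/6)]
5. Canonical ring: [(13,8) (63/4,8) (18,11) (13,101/6)]

Clipped polygon: [(13,8) (63/4,8) (18,11) (13,101/6)]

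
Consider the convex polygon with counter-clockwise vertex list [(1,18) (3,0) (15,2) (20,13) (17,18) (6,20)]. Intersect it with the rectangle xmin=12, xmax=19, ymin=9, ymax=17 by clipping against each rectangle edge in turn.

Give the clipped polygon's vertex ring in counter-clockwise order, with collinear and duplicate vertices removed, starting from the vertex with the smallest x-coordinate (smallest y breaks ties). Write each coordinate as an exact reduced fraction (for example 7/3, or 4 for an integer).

Clipped polygon: [(12,9) (200/11,9) (19,54/5) (19,44/3) (88/5,17) (12,17)]

1. After x ≥ 12: [(12,3/2) (15,2) (20,13) (17,18) (12,208/11)]
2. After x ≤ 19: [(12,3/2) (15,2) (19,54/5) (19,44/3) (17,18) (12,208/11)]
3. After y ≥ 9: [(12,9) (200/11,9) (19,54/5) (19,44/3) (17,18) (12,208/11)]
4. After y ≤ 17: [(12,17) (12,9) (200/11,9) (19,54/5) (19,44/3) (88/5,17)]
5. Canonical ring: [(12,9) (200/11,9) (19,54/5) (19,44/3) (88/5,17) (12,17)]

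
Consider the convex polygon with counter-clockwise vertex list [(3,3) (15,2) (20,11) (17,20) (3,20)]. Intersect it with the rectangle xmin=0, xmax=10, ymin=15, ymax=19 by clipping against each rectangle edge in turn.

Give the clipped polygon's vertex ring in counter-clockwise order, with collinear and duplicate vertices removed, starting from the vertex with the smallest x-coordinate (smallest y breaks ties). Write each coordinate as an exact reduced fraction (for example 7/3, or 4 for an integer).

1. After x ≥ 0: [(3,3) (15,2) (20,11) (17,20) (3,20)]
2. After x ≤ 10: [(3,3) (10,29/12) (10,20) (3,20)]
3. After y ≥ 15: [(3,15) (10,15) (10,20) (3,20)]
4. After y ≤ 19: [(3,19) (3,15) (10,15) (10,19)]
5. Canonical ring: [(3,15) (10,15) (10,19) (3,19)]

Clipped polygon: [(3,15) (10,15) (10,19) (3,19)]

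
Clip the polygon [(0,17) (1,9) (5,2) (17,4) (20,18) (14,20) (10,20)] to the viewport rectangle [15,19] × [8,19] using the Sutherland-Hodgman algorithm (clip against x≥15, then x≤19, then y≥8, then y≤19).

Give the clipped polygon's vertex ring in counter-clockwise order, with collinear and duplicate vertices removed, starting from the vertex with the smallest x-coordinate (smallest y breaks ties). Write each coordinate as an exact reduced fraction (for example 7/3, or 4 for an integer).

Clipped polygon: [(15,8) (125/7,8) (19,40/3) (19,55/3) (17,19) (15,19)]

1. After x ≥ 15: [(15,11/3) (17,4) (20,18) (15,59/3)]
2. After x ≤ 19: [(15,11/3) (17,4) (19,40/3) (19,55/3) (15,59/3)]
3. After y ≥ 8: [(15,8) (125/7,8) (19,40/3) (19,55/3) (15,59/3)]
4. After y ≤ 19: [(15,19) (15,8) (125/7,8) (19,40/3) (19,55/3) (17,19)]
5. Canonical ring: [(15,8) (125/7,8) (19,40/3) (19,55/3) (17,19) (15,19)]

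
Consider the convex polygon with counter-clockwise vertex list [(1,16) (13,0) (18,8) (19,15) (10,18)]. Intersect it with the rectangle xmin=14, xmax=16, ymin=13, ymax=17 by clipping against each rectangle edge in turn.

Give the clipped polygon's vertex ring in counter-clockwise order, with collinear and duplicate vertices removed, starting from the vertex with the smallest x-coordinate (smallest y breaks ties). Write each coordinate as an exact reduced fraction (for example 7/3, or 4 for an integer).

Clipped polygon: [(14,13) (16,13) (16,16) (14,50/3)]

1. After x ≥ 14: [(14,8/5) (18,8) (19,15) (14,50/3)]
2. After x ≤ 16: [(14,8/5) (16,24/5) (16,16) (14,50/3)]
3. After y ≥ 13: [(14,13) (16,13) (16,16) (14,50/3)]
4. After y ≤ 17: [(14,13) (16,13) (16,16) (14,50/3)]
5. Canonical ring: [(14,13) (16,13) (16,16) (14,50/3)]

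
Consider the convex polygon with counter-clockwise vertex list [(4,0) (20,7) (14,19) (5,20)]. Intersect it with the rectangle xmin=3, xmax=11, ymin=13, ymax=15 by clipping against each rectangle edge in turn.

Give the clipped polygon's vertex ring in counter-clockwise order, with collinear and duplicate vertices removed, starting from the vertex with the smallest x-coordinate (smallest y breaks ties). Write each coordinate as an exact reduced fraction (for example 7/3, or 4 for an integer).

Clipped polygon: [(93/20,13) (11,13) (11,15) (19/4,15)]

1. After x ≥ 3: [(4,0) (20,7) (14,19) (5,20)]
2. After x ≤ 11: [(4,0) (11,49/16) (11,58/3) (5,20)]
3. After y ≥ 13: [(93/20,13) (11,13) (11,58/3) (5,20)]
4. After y ≤ 15: [(19/4,15) (93/20,13) (11,13) (11,15)]
5. Canonical ring: [(93/20,13) (11,13) (11,15) (19/4,15)]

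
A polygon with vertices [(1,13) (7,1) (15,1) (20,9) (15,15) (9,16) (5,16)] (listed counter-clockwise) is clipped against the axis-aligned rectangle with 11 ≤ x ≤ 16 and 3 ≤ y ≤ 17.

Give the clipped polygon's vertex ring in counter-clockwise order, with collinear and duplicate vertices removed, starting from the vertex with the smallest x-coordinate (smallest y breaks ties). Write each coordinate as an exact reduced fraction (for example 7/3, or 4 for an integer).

Clipped polygon: [(11,3) (16,3) (16,69/5) (15,15) (11,47/3)]

1. After x ≥ 11: [(11,1) (15,1) (20,9) (15,15) (11,47/3)]
2. After x ≤ 16: [(11,1) (15,1) (16,13/5) (16,69/5) (15,15) (11,47/3)]
3. After y ≥ 3: [(11,3) (16,3) (16,69/5) (15,15) (11,47/3)]
4. After y ≤ 17: [(11,3) (16,3) (16,69/5) (15,15) (11,47/3)]
5. Canonical ring: [(11,3) (16,3) (16,69/5) (15,15) (11,47/3)]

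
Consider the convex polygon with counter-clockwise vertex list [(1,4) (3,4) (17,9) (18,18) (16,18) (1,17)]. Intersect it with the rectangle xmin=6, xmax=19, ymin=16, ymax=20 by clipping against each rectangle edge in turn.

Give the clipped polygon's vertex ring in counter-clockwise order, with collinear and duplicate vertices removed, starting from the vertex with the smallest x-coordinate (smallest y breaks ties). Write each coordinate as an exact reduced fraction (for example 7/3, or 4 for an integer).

1. After x ≥ 6: [(6,71/14) (17,9) (18,18) (16,18) (6,52/3)]
2. After x ≤ 19: [(6,71/14) (17,9) (18,18) (16,18) (6,52/3)]
3. After y ≥ 16: [(6,16) (160/9,16) (18,18) (16,18) (6,52/3)]
4. After y ≤ 20: [(6,16) (160/9,16) (18,18) (16,18) (6,52/3)]
5. Canonical ring: [(6,16) (160/9,16) (18,18) (16,18) (6,52/3)]

Clipped polygon: [(6,16) (160/9,16) (18,18) (16,18) (6,52/3)]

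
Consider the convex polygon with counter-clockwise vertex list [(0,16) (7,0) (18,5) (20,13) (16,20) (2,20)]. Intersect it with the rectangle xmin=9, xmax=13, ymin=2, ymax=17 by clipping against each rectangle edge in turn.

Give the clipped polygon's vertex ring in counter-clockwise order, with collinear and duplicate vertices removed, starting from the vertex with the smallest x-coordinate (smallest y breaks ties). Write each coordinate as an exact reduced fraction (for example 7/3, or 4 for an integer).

Clipped polygon: [(9,2) (57/5,2) (13,30/11) (13,17) (9,17)]

1. After x ≥ 9: [(9,10/11) (18,5) (20,13) (16,20) (9,20)]
2. After x ≤ 13: [(9,10/11) (13,30/11) (13,20) (9,20)]
3. After y ≥ 2: [(9,2) (57/5,2) (13,30/11) (13,20) (9,20)]
4. After y ≤ 17: [(9,17) (9,2) (57/5,2) (13,30/11) (13,17)]
5. Canonical ring: [(9,2) (57/5,2) (13,30/11) (13,17) (9,17)]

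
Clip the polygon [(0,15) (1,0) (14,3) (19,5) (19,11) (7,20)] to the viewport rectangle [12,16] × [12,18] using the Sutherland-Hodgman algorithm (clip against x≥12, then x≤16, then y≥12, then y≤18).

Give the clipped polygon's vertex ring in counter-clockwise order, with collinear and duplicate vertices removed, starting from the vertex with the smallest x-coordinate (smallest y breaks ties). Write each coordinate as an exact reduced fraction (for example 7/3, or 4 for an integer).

Clipped polygon: [(12,12) (16,12) (16,53/4) (12,65/4)]

1. After x ≥ 12: [(12,33/13) (14,3) (19,5) (19,11) (12,65/4)]
2. After x ≤ 16: [(12,33/13) (14,3) (16,19/5) (16,53/4) (12,65/4)]
3. After y ≥ 12: [(12,12) (16,12) (16,53/4) (12,65/4)]
4. After y ≤ 18: [(12,12) (16,12) (16,53/4) (12,65/4)]
5. Canonical ring: [(12,12) (16,12) (16,53/4) (12,65/4)]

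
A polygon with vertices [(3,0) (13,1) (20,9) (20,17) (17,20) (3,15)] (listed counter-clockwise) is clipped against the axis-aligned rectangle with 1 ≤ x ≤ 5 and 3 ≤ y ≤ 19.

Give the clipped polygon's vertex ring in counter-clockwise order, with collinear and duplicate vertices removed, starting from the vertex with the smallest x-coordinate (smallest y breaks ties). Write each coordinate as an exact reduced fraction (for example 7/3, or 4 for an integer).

Clipped polygon: [(3,3) (5,3) (5,110/7) (3,15)]

1. After x ≥ 1: [(3,0) (13,1) (20,9) (20,17) (17,20) (3,15)]
2. After x ≤ 5: [(3,0) (5,1/5) (5,110/7) (3,15)]
3. After y ≥ 3: [(3,3) (5,3) (5,110/7) (3,15)]
4. After y ≤ 19: [(3,3) (5,3) (5,110/7) (3,15)]
5. Canonical ring: [(3,3) (5,3) (5,110/7) (3,15)]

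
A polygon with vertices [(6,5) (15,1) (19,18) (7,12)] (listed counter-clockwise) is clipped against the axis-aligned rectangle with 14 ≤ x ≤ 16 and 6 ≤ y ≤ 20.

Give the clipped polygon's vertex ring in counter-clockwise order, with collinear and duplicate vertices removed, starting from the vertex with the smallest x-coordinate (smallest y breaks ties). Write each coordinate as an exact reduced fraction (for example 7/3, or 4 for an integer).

Clipped polygon: [(14,6) (16,6) (16,33/2) (14,31/2)]

1. After x ≥ 14: [(14,13/9) (15,1) (19,18) (14,31/2)]
2. After x ≤ 16: [(14,13/9) (15,1) (16,21/4) (16,33/2) (14,31/2)]
3. After y ≥ 6: [(14,6) (16,6) (16,33/2) (14,31/2)]
4. After y ≤ 20: [(14,6) (16,6) (16,33/2) (14,31/2)]
5. Canonical ring: [(14,6) (16,6) (16,33/2) (14,31/2)]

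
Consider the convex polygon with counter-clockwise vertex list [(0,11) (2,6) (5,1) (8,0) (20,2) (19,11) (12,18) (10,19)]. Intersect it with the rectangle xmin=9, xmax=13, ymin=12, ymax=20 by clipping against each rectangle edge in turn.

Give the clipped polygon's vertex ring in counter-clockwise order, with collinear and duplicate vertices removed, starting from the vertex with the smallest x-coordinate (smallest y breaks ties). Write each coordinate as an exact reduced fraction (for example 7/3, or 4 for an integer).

Clipped polygon: [(9,12) (13,12) (13,17) (12,18) (10,19) (9,91/5)]

1. After x ≥ 9: [(9,91/5) (9,1/6) (20,2) (19,11) (12,18) (10,19)]
2. After x ≤ 13: [(9,91/5) (9,1/6) (13,5/6) (13,17) (12,18) (10,19)]
3. After y ≥ 12: [(9,91/5) (9,12) (13,12) (13,17) (12,18) (10,19)]
4. After y ≤ 20: [(9,91/5) (9,12) (13,12) (13,17) (12,18) (10,19)]
5. Canonical ring: [(9,12) (13,12) (13,17) (12,18) (10,19) (9,91/5)]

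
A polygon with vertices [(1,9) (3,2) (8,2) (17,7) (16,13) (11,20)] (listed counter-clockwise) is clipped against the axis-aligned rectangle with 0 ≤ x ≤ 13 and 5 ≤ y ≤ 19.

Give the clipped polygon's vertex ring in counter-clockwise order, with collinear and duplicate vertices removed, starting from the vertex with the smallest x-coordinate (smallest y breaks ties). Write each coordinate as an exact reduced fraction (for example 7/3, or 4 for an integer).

1. After x ≥ 0: [(1,9) (3,2) (8,2) (17,7) (16,13) (11,20)]
2. After x ≤ 13: [(1,9) (3,2) (8,2) (13,43/9) (13,86/5) (11,20)]
3. After y ≥ 5: [(1,9) (15/7,5) (13,5) (13,86/5) (11,20)]
4. After y ≤ 19: [(111/11,19) (1,9) (15/7,5) (13,5) (13,86/5) (82/7,19)]
5. Canonical ring: [(1,9) (15/7,5) (13,5) (13,86/5) (82/7,19) (111/11,19)]

Clipped polygon: [(1,9) (15/7,5) (13,5) (13,86/5) (82/7,19) (111/11,19)]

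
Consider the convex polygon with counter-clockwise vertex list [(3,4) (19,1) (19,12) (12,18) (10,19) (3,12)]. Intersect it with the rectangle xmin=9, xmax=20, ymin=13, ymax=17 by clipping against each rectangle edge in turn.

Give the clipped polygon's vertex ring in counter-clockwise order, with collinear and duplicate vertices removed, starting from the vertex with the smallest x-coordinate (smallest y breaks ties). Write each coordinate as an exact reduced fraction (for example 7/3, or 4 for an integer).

Clipped polygon: [(9,13) (107/6,13) (79/6,17) (9,17)]

1. After x ≥ 9: [(9,23/8) (19,1) (19,12) (12,18) (10,19) (9,18)]
2. After x ≤ 20: [(9,23/8) (19,1) (19,12) (12,18) (10,19) (9,18)]
3. After y ≥ 13: [(9,13) (107/6,13) (12,18) (10,19) (9,18)]
4. After y ≤ 17: [(9,17) (9,13) (107/6,13) (79/6,17)]
5. Canonical ring: [(9,13) (107/6,13) (79/6,17) (9,17)]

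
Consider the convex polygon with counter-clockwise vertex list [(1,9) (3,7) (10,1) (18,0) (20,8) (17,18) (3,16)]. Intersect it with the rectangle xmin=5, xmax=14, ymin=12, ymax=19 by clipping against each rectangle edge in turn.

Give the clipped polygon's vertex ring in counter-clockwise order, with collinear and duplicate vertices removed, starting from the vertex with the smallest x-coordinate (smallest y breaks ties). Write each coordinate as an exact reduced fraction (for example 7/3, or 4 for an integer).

Clipped polygon: [(5,12) (14,12) (14,123/7) (5,114/7)]

1. After x ≥ 5: [(5,37/7) (10,1) (18,0) (20,8) (17,18) (5,114/7)]
2. After x ≤ 14: [(5,37/7) (10,1) (14,1/2) (14,123/7) (5,114/7)]
3. After y ≥ 12: [(5,12) (14,12) (14,123/7) (5,114/7)]
4. After y ≤ 19: [(5,12) (14,12) (14,123/7) (5,114/7)]
5. Canonical ring: [(5,12) (14,12) (14,123/7) (5,114/7)]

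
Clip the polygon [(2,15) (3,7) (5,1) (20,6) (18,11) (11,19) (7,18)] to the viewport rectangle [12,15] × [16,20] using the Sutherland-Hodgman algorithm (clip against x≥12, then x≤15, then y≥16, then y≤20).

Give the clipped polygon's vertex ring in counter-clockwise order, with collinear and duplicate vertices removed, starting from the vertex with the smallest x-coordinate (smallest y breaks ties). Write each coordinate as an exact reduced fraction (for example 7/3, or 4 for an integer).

1. After x ≥ 12: [(12,10/3) (20,6) (18,11) (12,125/7)]
2. After x ≤ 15: [(12,10/3) (15,13/3) (15,101/7) (12,125/7)]
3. After y ≥ 16: [(12,16) (109/8,16) (12,125/7)]
4. After y ≤ 20: [(12,16) (109/8,16) (12,125/7)]
5. Canonical ring: [(12,16) (109/8,16) (12,125/7)]

Clipped polygon: [(12,16) (109/8,16) (12,125/7)]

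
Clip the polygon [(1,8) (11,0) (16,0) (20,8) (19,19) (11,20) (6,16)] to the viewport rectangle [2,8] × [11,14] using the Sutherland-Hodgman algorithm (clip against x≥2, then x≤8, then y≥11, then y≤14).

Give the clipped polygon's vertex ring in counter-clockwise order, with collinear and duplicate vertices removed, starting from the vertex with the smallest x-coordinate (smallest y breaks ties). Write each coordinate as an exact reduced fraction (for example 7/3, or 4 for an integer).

Clipped polygon: [(23/8,11) (8,11) (8,14) (19/4,14)]

1. After x ≥ 2: [(2,48/5) (2,36/5) (11,0) (16,0) (20,8) (19,19) (11,20) (6,16)]
2. After x ≤ 8: [(2,48/5) (2,36/5) (8,12/5) (8,88/5) (6,16)]
3. After y ≥ 11: [(23/8,11) (8,11) (8,88/5) (6,16)]
4. After y ≤ 14: [(19/4,14) (23/8,11) (8,11) (8,14)]
5. Canonical ring: [(23/8,11) (8,11) (8,14) (19/4,14)]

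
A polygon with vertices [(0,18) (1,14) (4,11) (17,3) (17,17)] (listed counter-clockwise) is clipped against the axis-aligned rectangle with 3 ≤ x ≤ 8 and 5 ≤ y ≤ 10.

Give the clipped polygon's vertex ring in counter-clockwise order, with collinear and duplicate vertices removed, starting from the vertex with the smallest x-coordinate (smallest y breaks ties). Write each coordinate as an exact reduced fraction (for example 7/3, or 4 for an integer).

1. After x ≥ 3: [(3,303/17) (3,12) (4,11) (17,3) (17,17)]
2. After x ≤ 8: [(8,298/17) (3,303/17) (3,12) (4,11) (8,111/13)]
3. After y ≥ 5: [(8,298/17) (3,303/17) (3,12) (4,11) (8,111/13)]
4. After y ≤ 10: [(8,10) (45/8,10) (8,111/13)]
5. Canonical ring: [(45/8,10) (8,111/13) (8,10)]

Clipped polygon: [(45/8,10) (8,111/13) (8,10)]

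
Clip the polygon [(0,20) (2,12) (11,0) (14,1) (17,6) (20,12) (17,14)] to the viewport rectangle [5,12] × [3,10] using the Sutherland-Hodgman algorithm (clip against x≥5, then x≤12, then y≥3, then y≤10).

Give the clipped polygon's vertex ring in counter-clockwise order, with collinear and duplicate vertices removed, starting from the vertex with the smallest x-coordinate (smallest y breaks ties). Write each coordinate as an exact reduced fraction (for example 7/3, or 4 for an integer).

Clipped polygon: [(5,8) (35/4,3) (12,3) (12,10) (5,10)]

1. After x ≥ 5: [(5,310/17) (5,8) (11,0) (14,1) (17,6) (20,12) (17,14)]
2. After x ≤ 12: [(12,268/17) (5,310/17) (5,8) (11,0) (12,1/3)]
3. After y ≥ 3: [(12,3) (12,268/17) (5,310/17) (5,8) (35/4,3)]
4. After y ≤ 10: [(12,3) (12,10) (5,10) (5,8) (35/4,3)]
5. Canonical ring: [(5,8) (35/4,3) (12,3) (12,10) (5,10)]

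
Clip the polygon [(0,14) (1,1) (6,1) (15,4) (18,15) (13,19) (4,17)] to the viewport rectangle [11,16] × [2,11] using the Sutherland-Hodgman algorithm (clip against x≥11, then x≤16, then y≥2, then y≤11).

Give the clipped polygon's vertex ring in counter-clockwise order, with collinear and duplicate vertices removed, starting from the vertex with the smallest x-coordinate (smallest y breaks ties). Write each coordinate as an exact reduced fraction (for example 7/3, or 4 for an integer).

Clipped polygon: [(11,8/3) (15,4) (16,23/3) (16,11) (11,11)]

1. After x ≥ 11: [(11,8/3) (15,4) (18,15) (13,19) (11,167/9)]
2. After x ≤ 16: [(11,8/3) (15,4) (16,23/3) (16,83/5) (13,19) (11,167/9)]
3. After y ≥ 2: [(11,8/3) (15,4) (16,23/3) (16,83/5) (13,19) (11,167/9)]
4. After y ≤ 11: [(11,11) (11,8/3) (15,4) (16,23/3) (16,11)]
5. Canonical ring: [(11,8/3) (15,4) (16,23/3) (16,11) (11,11)]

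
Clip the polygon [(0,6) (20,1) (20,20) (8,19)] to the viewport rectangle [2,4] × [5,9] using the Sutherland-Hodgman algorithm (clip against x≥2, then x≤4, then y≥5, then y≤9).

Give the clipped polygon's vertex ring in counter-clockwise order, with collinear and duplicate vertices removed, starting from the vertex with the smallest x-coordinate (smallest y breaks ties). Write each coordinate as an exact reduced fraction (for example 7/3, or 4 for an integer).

1. After x ≥ 2: [(2,37/4) (2,11/2) (20,1) (20,20) (8,19)]
2. After x ≤ 4: [(4,25/2) (2,37/4) (2,11/2) (4,5)]
3. After y ≥ 5: [(4,25/2) (2,37/4) (2,11/2) (4,5)]
4. After y ≤ 9: [(4,9) (2,9) (2,11/2) (4,5)]
5. Canonical ring: [(2,11/2) (4,5) (4,9) (2,9)]

Clipped polygon: [(2,11/2) (4,5) (4,9) (2,9)]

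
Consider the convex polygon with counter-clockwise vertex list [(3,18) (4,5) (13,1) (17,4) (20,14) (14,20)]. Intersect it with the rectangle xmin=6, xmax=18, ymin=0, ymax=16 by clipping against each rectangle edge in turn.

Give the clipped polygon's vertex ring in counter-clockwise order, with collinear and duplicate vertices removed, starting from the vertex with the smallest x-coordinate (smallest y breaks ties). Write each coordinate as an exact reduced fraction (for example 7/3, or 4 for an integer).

1. After x ≥ 6: [(6,204/11) (6,37/9) (13,1) (17,4) (20,14) (14,20)]
2. After x ≤ 18: [(6,204/11) (6,37/9) (13,1) (17,4) (18,22/3) (18,16) (14,20)]
3. After y ≥ 0: [(6,204/11) (6,37/9) (13,1) (17,4) (18,22/3) (18,16) (14,20)]
4. After y ≤ 16: [(6,16) (6,37/9) (13,1) (17,4) (18,22/3) (18,16) (18,16)]
5. Canonical ring: [(6,37/9) (13,1) (17,4) (18,22/3) (18,16) (6,16)]

Clipped polygon: [(6,37/9) (13,1) (17,4) (18,22/3) (18,16) (6,16)]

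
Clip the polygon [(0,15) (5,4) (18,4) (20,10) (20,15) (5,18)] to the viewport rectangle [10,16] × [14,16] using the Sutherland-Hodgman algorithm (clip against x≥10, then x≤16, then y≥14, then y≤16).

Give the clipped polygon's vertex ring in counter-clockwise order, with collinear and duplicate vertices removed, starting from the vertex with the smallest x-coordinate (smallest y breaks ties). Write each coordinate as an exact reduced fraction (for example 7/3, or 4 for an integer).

Clipped polygon: [(10,14) (16,14) (16,79/5) (15,16) (10,16)]

1. After x ≥ 10: [(10,4) (18,4) (20,10) (20,15) (10,17)]
2. After x ≤ 16: [(10,4) (16,4) (16,79/5) (10,17)]
3. After y ≥ 14: [(10,14) (16,14) (16,79/5) (10,17)]
4. After y ≤ 16: [(10,16) (10,14) (16,14) (16,79/5) (15,16)]
5. Canonical ring: [(10,14) (16,14) (16,79/5) (15,16) (10,16)]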